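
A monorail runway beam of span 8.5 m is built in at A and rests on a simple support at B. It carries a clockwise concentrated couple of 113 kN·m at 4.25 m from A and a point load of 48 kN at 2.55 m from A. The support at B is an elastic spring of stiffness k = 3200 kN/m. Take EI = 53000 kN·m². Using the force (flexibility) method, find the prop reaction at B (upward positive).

R_B = 19.23 kN

Choose R_B as the redundant. The primary structure is the cantilever fixed at A.
Downward deflection at the released point B due to the loads:
  clockwise couple 113 at a = 4.25: M₀a(2L − a)/(2EI) = 3062/EI
  point load 48 at a = 2.55: Pa²(3L − a)/(6EI) = 1194/EI
  δ_0 = 4255/EI
Flexibility coefficient — unit upward force at B: δ_{BB} = L³/(3EI) = 204.7/EI.
With EI = 53000 kN·m²: δ_0 = 0.080292 m and δ_{BB} = 0.003862 m/kN.
Compatibility — the spring shortens by R_B/k under the reaction it provides: δ_0 − R_B·δ_{BB} = R_B/k. With 1/k = 0.000313 m/kN, R_B = δ_0 / (δ_{BB} + 1/k) = 0.080292 / (0.003862 + 0.000313) = 19.23 kN.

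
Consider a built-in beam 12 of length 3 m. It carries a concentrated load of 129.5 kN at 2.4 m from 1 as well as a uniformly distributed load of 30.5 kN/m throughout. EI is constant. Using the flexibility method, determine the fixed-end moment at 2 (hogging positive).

M_2 = 72.6 kN·m

Take the two fixed-end moments M_1, M_2 as redundants; the released structure is the simple span 12.
On the primary (simply-supported) span, the end slopes from the loading are:
  at 1: point load 129.5 at a = 2.4: Pab(L + b)/(6LEI) = 37.3/EI
  at 2: point load 129.5 at a = 2.4: Pab(L + a)/(6LEI) = 55.94/EI
  at 1: UDL 30.5: wL³/(24EI) = 34.31/EI
  at 2: UDL 30.5: wL³/(24EI) = 34.31/EI
  θ_10 = 71.61/EI,  θ_20 = 90.26/EI
Flexibility coefficients: a unit moment at one end gives L/(3EI) there and L/(6EI) at the far end, so f₁₁ = f₂₂ = 1/EI and f₁₂ = f₂₁ = 0.5/EI.
Compatibility — zero rotation at each built-in end:
  1 M_1 + 0.5 M_2 = 71.61
  0.5 M_1 + 1 M_2 = 90.26
Solving the pair gives M_1 = 35.31 kN·m and M_2 = 72.6 kN·m (hogging).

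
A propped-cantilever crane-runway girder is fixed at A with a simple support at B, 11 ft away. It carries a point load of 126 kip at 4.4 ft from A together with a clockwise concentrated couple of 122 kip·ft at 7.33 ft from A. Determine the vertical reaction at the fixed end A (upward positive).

R_A = 85.01 kip

Release the roller at B. Primary structure: cantilever fixed at A.
Downward deflection at the released point B due to the loads:
  point load 126 at a = 4.4: Pa²(3L − a)/(6EI) = 11628/EI
  clockwise couple 122 at a = 7.33: M₀a(2L − a)/(2EI) = 6559/EI
  δ_0 = 18187/EI
Tip deflection under a unit load at B: L³/(3EI) = 443.7/EI.
Compatibility at B: δ_0 − R_B·δ_{BB} = 0, so R_B = 18187/443.7 = 40.99 kip.
Vertical equilibrium: R_A = ΣP − R_B = 126 − 40.99 = 85.01 kip.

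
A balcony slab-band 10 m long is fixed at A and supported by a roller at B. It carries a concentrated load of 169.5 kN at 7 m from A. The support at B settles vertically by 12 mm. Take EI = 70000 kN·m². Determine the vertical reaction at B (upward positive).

R_B = 92.99 kN

Take the reaction at B as the redundant and release it; the primary structure is a cantilever fixed at A.
Free-end deflection of the primary structure under the applied loading (downward +):
  point load 169.5 at a = 7: Pa²(3L − a)/(6EI) = 31838/EI
Flexibility coefficient — unit upward force at B: δ_{BB} = L³/(3EI) = 333.3/EI.
With EI = 70000 kN·m²: δ_0 = 0.45482 m and δ_{BB} = 0.004762 m/kN.
Compatibility — the beam at B must follow the support down by 0.012 m: δ_0 − R_B·δ_{BB} = 0.012, so R_B = (0.45482 − 0.012)/0.004762 = 92.99 kN.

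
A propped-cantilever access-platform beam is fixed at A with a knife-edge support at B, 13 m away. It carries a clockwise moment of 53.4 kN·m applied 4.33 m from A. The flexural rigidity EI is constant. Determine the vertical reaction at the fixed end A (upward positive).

R_A = -3.421 kN

Take the reaction at B as the redundant and release it; the primary structure is a cantilever fixed at A.
Downward deflection at the released point B due to the loads:
  clockwise couple 53.4 at a = 4.33: M₀a(2L − a)/(2EI) = 2505/EI
Flexibility coefficient — unit upward force at B: δ_{BB} = L³/(3EI) = 732.3/EI.
The prop prevents deflection at B: R_B = δ_0/δ_{BB} = 2505/732.3 = 3.421 kN.
Vertical equilibrium: R_A = ΣP − R_B = 0 − 3.421 = -3.421 kN.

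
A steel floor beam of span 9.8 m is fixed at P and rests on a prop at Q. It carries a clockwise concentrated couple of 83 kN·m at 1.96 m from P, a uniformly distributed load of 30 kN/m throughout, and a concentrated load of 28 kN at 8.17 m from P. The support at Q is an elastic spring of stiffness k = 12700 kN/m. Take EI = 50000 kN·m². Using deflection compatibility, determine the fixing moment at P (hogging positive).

Take the reaction at Q as the redundant and release it; the primary structure is a cantilever fixed at P.
Downward deflection at the released point Q due to the loads:
  clockwise couple 83 at a = 1.96: M₀a(2L − a)/(2EI) = 1435/EI
  UDL 30: wL⁴/(8EI) = 34589/EI
  point load 28 at a = 8.17: Pa²(3L − a)/(6EI) = 6613/EI
  δ_0 = 42637/EI
Flexibility coefficient — unit upward force at Q: δ_{QQ} = L³/(3EI) = 313.7/EI.
With EI = 50000 kN·m²: δ_0 = 0.85273 m and δ_{QQ} = 0.006275 m/kN.
Compatibility — the spring shortens by R_Q/k under the reaction it provides: δ_0 − R_Q·δ_{QQ} = R_Q/k. With 1/k = 0.000079 m/kN, R_Q = δ_0 / (δ_{QQ} + 1/k) = 0.85273 / (0.006275 + 0.000079) = 134.2 kN.
Moment equilibrium about P: M_P = Σ(load moments about P) − R_Q·L = 1752 − 134.2×9.8 = 437 kN·m.

M_P = 437 kN·m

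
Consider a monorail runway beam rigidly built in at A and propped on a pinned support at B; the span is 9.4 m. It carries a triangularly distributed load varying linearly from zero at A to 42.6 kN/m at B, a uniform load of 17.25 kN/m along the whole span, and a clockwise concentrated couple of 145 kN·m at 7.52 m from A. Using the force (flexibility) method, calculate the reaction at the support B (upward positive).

R_B = 193.1 kN

Release the roller at B. Primary structure: cantilever fixed at A.
Downward deflection at the released point B due to the loads:
  triangular load, peak 42.6 at the free end: 11w₀L⁴/(120EI) = 30488/EI
  UDL 17.25: wL⁴/(8EI) = 16835/EI
  clockwise couple 145 at a = 7.52: M₀a(2L − a)/(2EI) = 6150/EI
  δ_0 = 53473/EI
Flexibility coefficient — unit upward force at B: δ_{BB} = L³/(3EI) = 276.9/EI.
Compatibility at B: δ_0 − R_B·δ_{BB} = 0, so R_B = 53473/276.9 = 193.1 kN.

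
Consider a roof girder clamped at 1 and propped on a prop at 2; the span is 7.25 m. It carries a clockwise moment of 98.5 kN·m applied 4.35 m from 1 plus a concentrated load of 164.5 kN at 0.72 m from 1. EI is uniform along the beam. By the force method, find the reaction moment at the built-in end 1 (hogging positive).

M_1 = 75.77 kN·m

Release the roller at 2. Primary structure: cantilever fixed at 1.
Primary-structure tip deflection at 2 by superposition:
  clockwise couple 98.5 at a = 4.35: M₀a(2L − a)/(2EI) = 2175/EI
  point load 164.5 at a = 0.72: Pa²(3L − a)/(6EI) = 298.9/EI
  δ_0 = 2473/EI
Tip deflection under a unit load at 2: L³/(3EI) = 127/EI.
The prop prevents deflection at 2: R_2 = δ_0/δ_{22} = 2473/127 = 19.47 kN.
Moment equilibrium about 1: M_1 = Σ(load moments about 1) − R_2·L = 216.9 − 19.47×7.25 = 75.77 kN·m.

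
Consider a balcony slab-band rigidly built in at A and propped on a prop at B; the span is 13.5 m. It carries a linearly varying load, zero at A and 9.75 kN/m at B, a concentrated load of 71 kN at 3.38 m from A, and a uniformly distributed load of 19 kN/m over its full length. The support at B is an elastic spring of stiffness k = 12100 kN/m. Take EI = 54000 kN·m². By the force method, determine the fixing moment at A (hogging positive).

Choose R_B as the redundant. The primary structure is the cantilever fixed at A.
Deflection at B on the released cantilever, summing each load's contribution:
  triangular load, peak 9.75 at the free end: 11w₀L⁴/(120EI) = 29686/EI
  point load 71 at a = 3.38: Pa²(3L − a)/(6EI) = 5018/EI
  UDL 19: wL⁴/(8EI) = 78886/EI
  δ_0 = 113590/EI
Tip deflection under a unit load at B: L³/(3EI) = 820.1/EI.
With EI = 54000 kN·m²: δ_0 = 2.1035 m and δ_{BB} = 0.015187 m/kN.
Compatibility — the spring shortens by R_B/k under the reaction it provides: δ_0 − R_B·δ_{BB} = R_B/k. With 1/k = 0.000083 m/kN, R_B = δ_0 / (δ_{BB} + 1/k) = 2.1035 / (0.015187 + 0.000083) = 137.8 kN.
Moment equilibrium about A: M_A = Σ(load moments about A) − R_B·L = 2564 − 137.8×13.5 = 704 kN·m.

M_A = 704 kN·m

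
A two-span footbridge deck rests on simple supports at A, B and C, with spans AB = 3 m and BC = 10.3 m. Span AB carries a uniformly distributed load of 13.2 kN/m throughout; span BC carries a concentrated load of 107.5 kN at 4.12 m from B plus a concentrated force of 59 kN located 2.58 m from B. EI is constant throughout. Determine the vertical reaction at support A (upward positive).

R_A = -61.96 kN

Insert a hinge at B; M_B is the redundant, and each span becomes simply supported.
Rotations at B on the released spans (each span's end-slope, ×1/EI):
  span AB: UDL 13.2: wL³/(24EI) = 14.85/EI
  span BC: point load 107.5 at a = 4.12: Pab(L + b)/(6LEI) = 729.9/EI
  span BC: point load 59 at a = 2.58: Pab(L + b)/(6LEI) = 342.7/EI
  relative rotation θ_0 = (14.85 + 1073)/EI = 1087/EI
A unit hogging moment at B produces rotation L₁/(3EI) + L₂/(3EI) = 4.433/EI.
Slope continuity at B: θ_0 = M_B·4.433/EI, so M_B = 1087/4.433 = 245.3 kN·m (hogging).
Span AB, ΣM about A with M_B applied at B: R_B^{AB}·3 = 59.4 + 245.3, so R_B^{AB} = 101.6 kN and R_A = 39.6 − 101.6 = -61.96 kN.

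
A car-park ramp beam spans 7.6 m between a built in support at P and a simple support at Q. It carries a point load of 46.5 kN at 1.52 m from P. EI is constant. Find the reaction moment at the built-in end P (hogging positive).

Release the roller at Q. Primary structure: cantilever fixed at P.
Downward deflection at the released point Q due to the loads:
  point load 46.5 at a = 1.52: Pa²(3L − a)/(6EI) = 381/EI
Tip deflection under a unit load at Q: L³/(3EI) = 146.3/EI.
Compatibility at Q: δ_0 − R_Q·δ_{QQ} = 0, so R_Q = 381/146.3 = 2.604 kN.
Moment equilibrium about P: M_P = Σ(load moments about P) − R_Q·L = 70.68 − 2.604×7.6 = 50.89 kN·m.

M_P = 50.89 kN·m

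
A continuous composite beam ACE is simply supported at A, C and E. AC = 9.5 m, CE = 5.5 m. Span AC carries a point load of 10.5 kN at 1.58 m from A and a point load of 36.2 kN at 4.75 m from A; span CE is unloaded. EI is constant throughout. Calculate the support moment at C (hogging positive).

Take M_C as the redundant. Released structure: two simple spans AC and CE with a hinge at C.
End slopes at the hinge C, treating each span as simply supported:
  span AC: point load 10.5 at a = 1.58: Pab(L + a)/(6LEI) = 25.54/EI
  span AC: point load 36.2 at a = 4.75: Pab(L + a)/(6LEI) = 204.2/EI
  relative rotation θ_0 = (229.7 + 0)/EI = 229.7/EI
A unit hogging moment at C produces rotation L₁/(3EI) + L₂/(3EI) = 5/EI.
Compatibility: M_C·(L₁+L₂)/(3EI) = θ_0, giving M_C = 45.95 kN·m (hogging).

M_C = 45.95 kN·m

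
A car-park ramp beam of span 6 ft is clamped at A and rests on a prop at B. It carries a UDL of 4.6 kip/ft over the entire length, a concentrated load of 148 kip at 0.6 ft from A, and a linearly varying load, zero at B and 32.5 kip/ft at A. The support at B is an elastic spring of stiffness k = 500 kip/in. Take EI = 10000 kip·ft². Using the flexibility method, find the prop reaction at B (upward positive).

Remove the prop at B; the released (primary) structure is a cantilever built in at A.
Downward deflection at the released point B due to the loads:
  UDL 4.6: wL⁴/(8EI) = 745.2/EI
  point load 148 at a = 0.6: Pa²(3L − a)/(6EI) = 154.5/EI
  triangular load, peak 32.5 at the fixed end: w₀L⁴/(30EI) = 1404/EI
  δ_0 = 2304/EI
Flexibility coefficient — unit upward force at B: δ_{BB} = L³/(3EI) = 72/EI.
With EI = 10000 kip·ft²: δ_0 = 0.23037 ft and δ_{BB} = 0.0072 ft/kip.
Compatibility — the spring shortens by R_B/k under the reaction it provides: δ_0 − R_B·δ_{BB} = R_B/k. With 1/k = 1/(500×12) ft/kip = 0.000167 ft/kip, R_B = δ_0 / (δ_{BB} + 1/k) = 0.23037 / (0.0072 + 0.000167) = 31.27 kip.

R_B = 31.27 kip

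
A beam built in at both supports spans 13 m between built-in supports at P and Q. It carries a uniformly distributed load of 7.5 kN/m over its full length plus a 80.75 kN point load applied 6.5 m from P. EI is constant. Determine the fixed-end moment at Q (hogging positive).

Take the two fixed-end moments M_P, M_Q as redundants; the released structure is the simple span PQ.
Simple-span end rotations at P and Q under the given loads:
  at P: UDL 7.5: wL³/(24EI) = 686.6/EI
  at Q: UDL 7.5: wL³/(24EI) = 686.6/EI
  at P: point load 80.75 at a = 6.5: Pab(L + b)/(6LEI) = 852.9/EI
  at Q: point load 80.75 at a = 6.5: Pab(L + a)/(6LEI) = 852.9/EI
  θ_P0 = 1539/EI,  θ_Q0 = 1539/EI
Flexibility coefficients: a unit moment at one end gives L/(3EI) there and L/(6EI) at the far end, so f₁₁ = f₂₂ = 4.333/EI and f₁₂ = f₂₁ = 2.167/EI.
Compatibility — zero rotation at each built-in end:
  4.333 M_P + 2.167 M_Q = 1539
  2.167 M_P + 4.333 M_Q = 1539
Solving the pair gives M_P = 236.8 kN·m and M_Q = 236.8 kN·m (hogging).

M_Q = 236.8 kN·m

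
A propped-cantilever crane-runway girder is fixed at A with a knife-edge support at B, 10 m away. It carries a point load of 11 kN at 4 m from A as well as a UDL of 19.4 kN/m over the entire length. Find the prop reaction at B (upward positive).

Choose R_B as the redundant. The primary structure is the cantilever fixed at A.
Primary-structure tip deflection at B by superposition:
  point load 11 at a = 4: Pa²(3L − a)/(6EI) = 762.7/EI
  UDL 19.4: wL⁴/(8EI) = 24250/EI
  δ_0 = 25013/EI
Tip deflection under a unit load at B: L³/(3EI) = 333.3/EI.
The prop prevents deflection at B: R_B = δ_0/δ_{BB} = 25013/333.3 = 75.04 kN.

R_B = 75.04 kN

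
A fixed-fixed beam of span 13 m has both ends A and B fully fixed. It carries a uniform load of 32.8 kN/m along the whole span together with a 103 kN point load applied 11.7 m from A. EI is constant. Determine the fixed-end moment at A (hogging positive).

Take the two fixed-end moments M_A, M_B as redundants; the released structure is the simple span AB.
Simple-span end rotations at A and B under the given loads:
  at A: UDL 32.8: wL³/(24EI) = 3003/EI
  at B: UDL 32.8: wL³/(24EI) = 3003/EI
  at A: point load 103 at a = 11.7: Pab(L + b)/(6LEI) = 287.2/EI
  at B: point load 103 at a = 11.7: Pab(L + a)/(6LEI) = 496.1/EI
  θ_A0 = 3290/EI,  θ_B0 = 3499/EI
Flexibility coefficients: a unit moment at one end gives L/(3EI) there and L/(6EI) at the far end, so f₁₁ = f₂₂ = 4.333/EI and f₁₂ = f₂₁ = 2.167/EI.
Compatibility — zero rotation at each built-in end:
  4.333 M_A + 2.167 M_B = 3290
  2.167 M_A + 4.333 M_B = 3499
Solving the pair gives M_A = 474 kN·m and M_B = 570.4 kN·m (hogging).

M_A = 474 kN·m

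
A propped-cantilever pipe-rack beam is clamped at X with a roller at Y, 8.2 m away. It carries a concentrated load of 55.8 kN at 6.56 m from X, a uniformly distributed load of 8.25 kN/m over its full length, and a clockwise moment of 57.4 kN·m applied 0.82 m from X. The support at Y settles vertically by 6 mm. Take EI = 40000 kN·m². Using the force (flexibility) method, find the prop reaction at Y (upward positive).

Take the reaction at Y as the redundant and release it; the primary structure is a cantilever fixed at X.
Deflection at Y on the released cantilever, summing each load's contribution:
  point load 55.8 at a = 6.56: Pa²(3L − a)/(6EI) = 7220/EI
  UDL 8.25: wL⁴/(8EI) = 4663/EI
  clockwise couple 57.4 at a = 0.82: M₀a(2L − a)/(2EI) = 366.7/EI
  δ_0 = 12249/EI
Tip deflection under a unit load at Y: L³/(3EI) = 183.8/EI.
With EI = 40000 kN·m²: δ_0 = 0.30622 m and δ_{YY} = 0.004595 m/kN.
Compatibility — the beam at Y must follow the support down by 0.006 m: δ_0 − R_Y·δ_{YY} = 0.006, so R_Y = (0.30622 − 0.006)/0.004595 = 65.34 kN.

R_Y = 65.34 kN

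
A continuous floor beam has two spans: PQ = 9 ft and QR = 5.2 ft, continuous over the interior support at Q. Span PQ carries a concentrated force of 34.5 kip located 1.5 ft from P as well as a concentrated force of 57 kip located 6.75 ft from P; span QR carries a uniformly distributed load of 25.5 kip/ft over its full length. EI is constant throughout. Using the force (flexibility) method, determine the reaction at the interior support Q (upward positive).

Take M_Q as the redundant. Released structure: two simple spans PQ and QR with a hinge at Q.
Discontinuity in slope at Q on the released structure — sum the simple-span end rotations:
  span PQ: point load 34.5 at a = 1.5: Pab(L + a)/(6LEI) = 75.47/EI
  span PQ: point load 57 at a = 6.75: Pab(L + a)/(6LEI) = 252.5/EI
  span QR: UDL 25.5: wL³/(24EI) = 149.4/EI
  relative rotation θ_0 = (328 + 149.4)/EI = 477.4/EI
A unit hogging moment at Q produces rotation L₁/(3EI) + L₂/(3EI) = 4.733/EI.
Compatibility: M_Q·(L₁+L₂)/(3EI) = θ_0, giving M_Q = 100.9 kip·ft (hogging).
Span PQ, ΣM about P with M_Q applied at Q: R_Q^{PQ}·9 = 436.5 + 100.9, so R_Q^{PQ} = 59.71 kip and R_P = 91.5 − 59.71 = 31.79 kip.
Span QR, ΣM about R: R_Q^{QR}·5.2 = 344.8 + 100.9, so R_Q^{QR} = 85.69 kip and R_R = 132.6 − 85.69 = 46.91 kip.
R_Q = 59.71 + 85.69 = 145.4 kip.

R_Q = 145.4 kip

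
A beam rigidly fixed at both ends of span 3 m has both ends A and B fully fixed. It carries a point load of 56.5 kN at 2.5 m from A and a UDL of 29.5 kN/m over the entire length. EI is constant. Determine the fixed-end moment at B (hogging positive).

M_B = 41.74 kN·m

Take the two fixed-end moments M_A, M_B as redundants; the released structure is the simple span AB.
End rotations of the released simple span under the applied load (×1/EI):
  at A: point load 56.5 at a = 2.5: Pab(L + b)/(6LEI) = 13.73/EI
  at B: point load 56.5 at a = 2.5: Pab(L + a)/(6LEI) = 21.58/EI
  at A: UDL 29.5: wL³/(24EI) = 33.19/EI
  at B: UDL 29.5: wL³/(24EI) = 33.19/EI
  θ_A0 = 46.92/EI,  θ_B0 = 54.77/EI
Flexibility coefficients: a unit moment at one end gives L/(3EI) there and L/(6EI) at the far end, so f₁₁ = f₂₂ = 1/EI and f₁₂ = f₂₁ = 0.5/EI.
Compatibility — zero rotation at each built-in end:
  1 M_A + 0.5 M_B = 46.92
  0.5 M_A + 1 M_B = 54.77
Solving the pair gives M_A = 26.05 kN·m and M_B = 41.74 kN·m (hogging).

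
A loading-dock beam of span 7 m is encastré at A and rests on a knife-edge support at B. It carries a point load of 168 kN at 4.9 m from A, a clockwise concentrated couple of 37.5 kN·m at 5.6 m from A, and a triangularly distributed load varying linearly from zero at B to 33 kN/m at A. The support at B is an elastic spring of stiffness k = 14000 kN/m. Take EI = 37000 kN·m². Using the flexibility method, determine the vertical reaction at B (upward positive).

Choose R_B as the redundant. The primary structure is the cantilever fixed at A.
Free-end deflection of the primary structure under the applied loading (downward +):
  point load 168 at a = 4.9: Pa²(3L − a)/(6EI) = 10824/EI
  clockwise couple 37.5 at a = 5.6: M₀a(2L − a)/(2EI) = 882/EI
  triangular load, peak 33 at the fixed end: w₀L⁴/(30EI) = 2641/EI
  δ_0 = 14347/EI
Flexibility coefficient — unit upward force at B: δ_{BB} = L³/(3EI) = 114.3/EI.
With EI = 37000 kN·m²: δ_0 = 0.38775 m and δ_{BB} = 0.00309 m/kN.
Compatibility — the spring shortens by R_B/k under the reaction it provides: δ_0 − R_B·δ_{BB} = R_B/k. With 1/k = 0.000071 m/kN, R_B = δ_0 / (δ_{BB} + 1/k) = 0.38775 / (0.00309 + 0.000071) = 122.6 kN.

R_B = 122.6 kN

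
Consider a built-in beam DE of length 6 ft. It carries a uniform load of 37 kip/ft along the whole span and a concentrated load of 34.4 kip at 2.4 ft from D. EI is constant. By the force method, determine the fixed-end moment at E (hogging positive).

M_E = 130.8 kip·ft

Take the two fixed-end moments M_D, M_E as redundants; the released structure is the simple span DE.
End rotations of the released simple span under the applied load (×1/EI):
  at D: UDL 37: wL³/(24EI) = 333/EI
  at E: UDL 37: wL³/(24EI) = 333/EI
  at D: point load 34.4 at a = 2.4: Pab(L + b)/(6LEI) = 79.26/EI
  at E: point load 34.4 at a = 2.4: Pab(L + a)/(6LEI) = 69.35/EI
  θ_D0 = 412.3/EI,  θ_E0 = 402.4/EI
Flexibility coefficients: a unit moment at one end gives L/(3EI) there and L/(6EI) at the far end, so f₁₁ = f₂₂ = 2/EI and f₁₂ = f₂₁ = 1/EI.
Compatibility — zero rotation at each built-in end:
  2 M_D + 1 M_E = 412.3
  1 M_D + 2 M_E = 402.4
Solving the pair gives M_D = 140.7 kip·ft and M_E = 130.8 kip·ft (hogging).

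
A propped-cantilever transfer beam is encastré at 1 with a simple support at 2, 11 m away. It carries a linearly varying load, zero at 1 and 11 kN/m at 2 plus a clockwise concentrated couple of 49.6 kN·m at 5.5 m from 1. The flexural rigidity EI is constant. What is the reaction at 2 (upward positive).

R_2 = 38.35 kN

Remove the prop at 2; the released (primary) structure is a cantilever built in at 1.
Free-end deflection of the primary structure under the applied loading (downward +):
  triangular load, peak 11 at the free end: 11w₀L⁴/(120EI) = 14763/EI
  clockwise couple 49.6 at a = 5.5: M₀a(2L − a)/(2EI) = 2251/EI
  δ_0 = 17014/EI
Tip deflection under a unit load at 2: L³/(3EI) = 443.7/EI.
Compatibility at 2: δ_0 − R_2·δ_{22} = 0, so R_2 = 17014/443.7 = 38.35 kN.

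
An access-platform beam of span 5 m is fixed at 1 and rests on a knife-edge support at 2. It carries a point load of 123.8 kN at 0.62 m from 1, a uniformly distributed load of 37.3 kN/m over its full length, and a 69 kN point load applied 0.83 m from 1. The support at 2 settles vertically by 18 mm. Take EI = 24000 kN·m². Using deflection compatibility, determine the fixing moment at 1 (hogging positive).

M_1 = 275.3 kN·m

Remove the prop at 2; the released (primary) structure is a cantilever built in at 1.
Downward deflection at the released point 2 due to the loads:
  point load 123.8 at a = 0.62: Pa²(3L − a)/(6EI) = 114.1/EI
  UDL 37.3: wL⁴/(8EI) = 2914/EI
  point load 69 at a = 0.83: Pa²(3L − a)/(6EI) = 112.3/EI
  δ_0 = 3140/EI
Flexibility coefficient — unit upward force at 2: δ_{22} = L³/(3EI) = 41.67/EI.
With EI = 24000 kN·m²: δ_0 = 0.13085 m and δ_{22} = 0.001736 m/kN.
Compatibility — the beam at 2 must follow the support down by 0.018 m: δ_0 − R_2·δ_{22} = 0.018, so R_2 = (0.13085 − 0.018)/0.001736 = 65 kN.
Moment equilibrium about 1: M_1 = Σ(load moments about 1) − R_2·L = 600.3 − 65×5 = 275.3 kN·m.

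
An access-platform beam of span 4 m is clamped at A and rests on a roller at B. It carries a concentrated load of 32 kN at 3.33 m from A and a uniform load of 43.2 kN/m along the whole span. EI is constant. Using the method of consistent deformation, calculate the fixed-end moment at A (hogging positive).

Release the roller at B. Primary structure: cantilever fixed at A.
Free-end deflection of the primary structure under the applied loading (downward +):
  point load 32 at a = 3.33: Pa²(3L − a)/(6EI) = 512.8/EI
  UDL 43.2: wL⁴/(8EI) = 1382/EI
  δ_0 = 1895/EI
Tip deflection under a unit load at B: L³/(3EI) = 21.33/EI.
The prop prevents deflection at B: R_B = δ_0/δ_{BB} = 1895/21.33 = 88.84 kN.
Moment equilibrium about A: M_A = Σ(load moments about A) − R_B·L = 452.2 − 88.84×4 = 96.82 kN·m.

M_A = 96.82 kN·m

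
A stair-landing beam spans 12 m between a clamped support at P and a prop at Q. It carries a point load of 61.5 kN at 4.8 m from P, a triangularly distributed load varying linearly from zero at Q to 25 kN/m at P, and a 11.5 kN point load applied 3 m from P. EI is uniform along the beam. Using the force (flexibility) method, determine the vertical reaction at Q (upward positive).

Choose R_Q as the redundant. The primary structure is the cantilever fixed at P.
Primary-structure tip deflection at Q by superposition:
  point load 61.5 at a = 4.8: Pa²(3L − a)/(6EI) = 7368/EI
  triangular load, peak 25 at the fixed end: w₀L⁴/(30EI) = 17280/EI
  point load 11.5 at a = 3: Pa²(3L − a)/(6EI) = 569.2/EI
  δ_0 = 25217/EI
Tip deflection under a unit load at Q: L³/(3EI) = 576/EI.
The prop prevents deflection at Q: R_Q = δ_0/δ_{QQ} = 25217/576 = 43.78 kN.

R_Q = 43.78 kN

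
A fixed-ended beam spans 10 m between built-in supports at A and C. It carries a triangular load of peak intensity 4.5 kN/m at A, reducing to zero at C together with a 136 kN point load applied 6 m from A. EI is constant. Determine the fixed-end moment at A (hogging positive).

M_A = 153.1 kN·m

Release both end moments; the primary structure is a simply-supported span AC with redundants M_A and M_C.
Simple-span end rotations at A and C under the given loads:
  at A: triangular load, peak 4.5: w₀L³/(45EI) = 100/EI
  at C: triangular load, peak 4.5: 7w₀L³/(360EI) = 87.5/EI
  at A: point load 136 at a = 6: Pab(L + b)/(6LEI) = 761.6/EI
  at C: point load 136 at a = 6: Pab(L + a)/(6LEI) = 870.4/EI
  θ_A0 = 861.6/EI,  θ_C0 = 957.9/EI
Flexibility coefficients: a unit moment at one end gives L/(3EI) there and L/(6EI) at the far end, so f₁₁ = f₂₂ = 3.333/EI and f₁₂ = f₂₁ = 1.667/EI.
Compatibility — zero rotation at each built-in end:
  3.333 M_A + 1.667 M_C = 861.6
  1.667 M_A + 3.333 M_C = 957.9
Solving the pair gives M_A = 153.1 kN·m and M_C = 210.8 kN·m (hogging).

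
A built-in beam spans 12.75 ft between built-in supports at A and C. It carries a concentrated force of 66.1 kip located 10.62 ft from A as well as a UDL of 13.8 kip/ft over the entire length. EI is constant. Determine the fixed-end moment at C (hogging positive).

Take the two fixed-end moments M_A, M_C as redundants; the released structure is the simple span AC.
End rotations of the released simple span under the applied load (×1/EI):
  at A: point load 66.1 at a = 10.62: Pab(L + b)/(6LEI) = 290.8/EI
  at C: point load 66.1 at a = 10.62: Pab(L + a)/(6LEI) = 456.8/EI
  at A: UDL 13.8: wL³/(24EI) = 1192/EI
  at C: UDL 13.8: wL³/(24EI) = 1192/EI
  θ_A0 = 1483/EI,  θ_C0 = 1649/EI
Flexibility coefficients: a unit moment at one end gives L/(3EI) there and L/(6EI) at the far end, so f₁₁ = f₂₂ = 4.25/EI and f₁₂ = f₂₁ = 2.125/EI.
Compatibility — zero rotation at each built-in end:
  4.25 M_A + 2.125 M_C = 1483
  2.125 M_A + 4.25 M_C = 1649
Solving the pair gives M_A = 206.5 kip·ft and M_C = 284.6 kip·ft (hogging).

M_C = 284.6 kip·ft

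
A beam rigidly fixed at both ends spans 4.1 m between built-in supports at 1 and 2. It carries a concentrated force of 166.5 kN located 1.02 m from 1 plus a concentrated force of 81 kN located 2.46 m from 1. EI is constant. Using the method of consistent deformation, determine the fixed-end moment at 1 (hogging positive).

M_1 = 127.7 kN·m

Release both end moments; the primary structure is a simply-supported span 12 with redundants M_1 and M_2.
Simple-span end rotations at 1 and 2 under the given loads:
  at 1: point load 166.5 at a = 1.02: Pab(L + b)/(6LEI) = 152.7/EI
  at 2: point load 166.5 at a = 1.02: Pab(L + a)/(6LEI) = 108.9/EI
  at 1: point load 81 at a = 2.46: Pab(L + b)/(6LEI) = 76.25/EI
  at 2: point load 81 at a = 2.46: Pab(L + a)/(6LEI) = 87.14/EI
  θ_10 = 228.9/EI,  θ_20 = 196/EI
Flexibility coefficients: a unit moment at one end gives L/(3EI) there and L/(6EI) at the far end, so f₁₁ = f₂₂ = 1.367/EI and f₁₂ = f₂₁ = 0.6833/EI.
Compatibility — zero rotation at each built-in end:
  1.367 M_1 + 0.6833 M_2 = 228.9
  0.6833 M_1 + 1.367 M_2 = 196
Solving the pair gives M_1 = 127.7 kN·m and M_2 = 79.56 kN·m (hogging).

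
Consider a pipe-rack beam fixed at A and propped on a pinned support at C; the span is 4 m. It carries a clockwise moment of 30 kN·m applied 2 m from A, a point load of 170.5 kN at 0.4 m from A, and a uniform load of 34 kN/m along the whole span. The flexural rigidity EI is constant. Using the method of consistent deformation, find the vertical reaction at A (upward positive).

Take the reaction at C as the redundant and release it; the primary structure is a cantilever fixed at A.
Downward deflection at the released point C due to the loads:
  clockwise couple 30 at a = 2: M₀a(2L − a)/(2EI) = 180/EI
  point load 170.5 at a = 0.4: Pa²(3L − a)/(6EI) = 52.74/EI
  UDL 34: wL⁴/(8EI) = 1088/EI
  δ_0 = 1321/EI
Tip deflection under a unit load at C: L³/(3EI) = 21.33/EI.
The prop prevents deflection at C: R_C = δ_0/δ_{CC} = 1321/21.33 = 61.91 kN.
Vertical equilibrium: R_A = ΣP − R_C = 306.5 − 61.91 = 244.6 kN.

R_A = 244.6 kN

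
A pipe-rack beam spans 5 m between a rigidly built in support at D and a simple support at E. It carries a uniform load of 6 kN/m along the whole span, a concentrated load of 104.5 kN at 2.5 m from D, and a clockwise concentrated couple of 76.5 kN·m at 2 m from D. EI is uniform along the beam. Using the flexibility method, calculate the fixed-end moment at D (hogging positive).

M_D = 119.8 kN·m

Release the roller at E. Primary structure: cantilever fixed at D.
Downward deflection at the released point E due to the loads:
  UDL 6: wL⁴/(8EI) = 468.8/EI
  point load 104.5 at a = 2.5: Pa²(3L − a)/(6EI) = 1361/EI
  clockwise couple 76.5 at a = 2: M₀a(2L − a)/(2EI) = 612/EI
  δ_0 = 2441/EI
Tip deflection under a unit load at E: L³/(3EI) = 41.67/EI.
Compatibility at E: δ_0 − R_E·δ_{EE} = 0, so R_E = 2441/41.67 = 58.59 kN.
Moment equilibrium about D: M_D = Σ(load moments about D) − R_E·L = 412.8 − 58.59×5 = 119.8 kN·m.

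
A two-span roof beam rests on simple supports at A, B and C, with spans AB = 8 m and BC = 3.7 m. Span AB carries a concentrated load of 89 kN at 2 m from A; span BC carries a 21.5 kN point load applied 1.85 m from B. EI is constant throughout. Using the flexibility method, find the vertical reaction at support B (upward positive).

R_B = 57.42 kN

Take M_B as the redundant. Released structure: two simple spans AB and BC with a hinge at B.
Discontinuity in slope at B on the released structure — sum the simple-span end rotations:
  span AB: point load 89 at a = 2: Pab(L + a)/(6LEI) = 222.5/EI
  span BC: point load 21.5 at a = 1.85: Pab(L + b)/(6LEI) = 18.4/EI
  relative rotation θ_0 = (222.5 + 18.4)/EI = 240.9/EI
A unit hogging moment at B produces rotation L₁/(3EI) + L₂/(3EI) = 3.9/EI.
Compatibility: M_B·(L₁+L₂)/(3EI) = θ_0, giving M_B = 61.77 kN·m (hogging).
Span AB, ΣM about A with M_B applied at B: R_B^{AB}·8 = 178 + 61.77, so R_B^{AB} = 29.97 kN and R_A = 89 − 29.97 = 59.03 kN.
Span BC, ΣM about C: R_B^{BC}·3.7 = 39.77 + 61.77, so R_B^{BC} = 27.44 kN and R_C = 21.5 − 27.44 = -5.944 kN.
R_B = 29.97 + 27.44 = 57.42 kN.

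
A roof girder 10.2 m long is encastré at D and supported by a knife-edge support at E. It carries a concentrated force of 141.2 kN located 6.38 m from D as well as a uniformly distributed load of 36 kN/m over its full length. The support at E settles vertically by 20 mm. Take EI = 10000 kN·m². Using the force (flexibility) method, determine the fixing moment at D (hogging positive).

Remove the prop at E; the released (primary) structure is a cantilever built in at D.
Deflection at E on the released cantilever, summing each load's contribution:
  point load 141.2 at a = 6.38: Pa²(3L − a)/(6EI) = 23201/EI
  UDL 36: wL⁴/(8EI) = 48709/EI
  δ_0 = 71910/EI
Tip deflection under a unit load at E: L³/(3EI) = 353.7/EI.
With EI = 10000 kN·m²: δ_0 = 7.191 m and δ_{EE} = 0.035374 m/kN.
Compatibility — the beam at E must follow the support down by 0.02 m: δ_0 − R_E·δ_{EE} = 0.02, so R_E = (7.191 − 0.02)/0.035374 = 202.7 kN.
Moment equilibrium about D: M_D = Σ(load moments about D) − R_E·L = 2774 − 202.7×10.2 = 705.8 kN·m.

M_D = 705.8 kN·m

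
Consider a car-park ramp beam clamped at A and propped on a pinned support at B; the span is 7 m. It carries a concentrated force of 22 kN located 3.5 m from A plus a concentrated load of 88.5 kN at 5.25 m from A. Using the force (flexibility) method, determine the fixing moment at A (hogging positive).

Release the roller at B. Primary structure: cantilever fixed at A.
Primary-structure tip deflection at B by superposition:
  point load 22 at a = 3.5: Pa²(3L − a)/(6EI) = 786/EI
  point load 88.5 at a = 5.25: Pa²(3L − a)/(6EI) = 6403/EI
  δ_0 = 7189/EI
Flexibility coefficient — unit upward force at B: δ_{BB} = L³/(3EI) = 114.3/EI.
The prop prevents deflection at B: R_B = δ_0/δ_{BB} = 7189/114.3 = 62.88 kN.
Moment equilibrium about A: M_A = Σ(load moments about A) − R_B·L = 541.6 − 62.88×7 = 101.5 kN·m.

M_A = 101.5 kN·m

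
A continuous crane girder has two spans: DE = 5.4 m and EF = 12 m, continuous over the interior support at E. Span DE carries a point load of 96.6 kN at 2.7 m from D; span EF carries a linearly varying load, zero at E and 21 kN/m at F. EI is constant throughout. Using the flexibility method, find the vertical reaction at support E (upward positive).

R_E = 131.1 kN

Insert a hinge at E; M_E is the redundant, and each span becomes simply supported.
End slopes at the hinge E, treating each span as simply supported:
  span DE: point load 96.6 at a = 2.7: Pab(L + a)/(6LEI) = 176.1/EI
  span EF: triangular load, peak 21: 7w₀L³/(360EI) = 705.6/EI
  relative rotation θ_0 = (176.1 + 705.6)/EI = 881.7/EI
A unit hogging moment at E produces rotation L₁/(3EI) + L₂/(3EI) = 5.8/EI.
Compatibility: M_E·(L₁+L₂)/(3EI) = θ_0, giving M_E = 152 kN·m (hogging).
Span DE, ΣM about D with M_E applied at E: R_E^{DE}·5.4 = 260.8 + 152, so R_E^{DE} = 76.45 kN and R_D = 96.6 − 76.45 = 20.15 kN.
Span EF, ΣM about F: R_E^{EF}·12 = 504 + 152, so R_E^{EF} = 54.67 kN and R_F = 126 − 54.67 = 71.33 kN.
R_E = 76.45 + 54.67 = 131.1 kN.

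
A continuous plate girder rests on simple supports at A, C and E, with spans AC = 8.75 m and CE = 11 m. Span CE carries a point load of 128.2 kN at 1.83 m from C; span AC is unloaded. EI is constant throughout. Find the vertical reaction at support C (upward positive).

Insert a hinge at C; M_C is the redundant, and each span becomes simply supported.
Rotations at C on the released spans (each span's end-slope, ×1/EI):
  span CE: point load 128.2 at a = 1.83: Pab(L + b)/(6LEI) = 657.5/EI
  relative rotation θ_0 = (0 + 657.5)/EI = 657.5/EI
A unit hogging moment at C produces rotation L₁/(3EI) + L₂/(3EI) = 6.583/EI.
Slope continuity at C: θ_0 = M_C·6.583/EI, so M_C = 657.5/6.583 = 99.87 kN·m (hogging).
Span AC, ΣM about A with M_C applied at C: R_C^{AC}·8.75 = 0 + 99.87, so R_C^{AC} = 11.41 kN and R_A = 0 − 11.41 = -11.41 kN.
Span CE, ΣM about E: R_C^{CE}·11 = 1176 + 99.87, so R_C^{CE} = 116 kN and R_E = 128.2 − 116 = 12.25 kN.
R_C = 11.41 + 116 = 127.4 kN.

R_C = 127.4 kN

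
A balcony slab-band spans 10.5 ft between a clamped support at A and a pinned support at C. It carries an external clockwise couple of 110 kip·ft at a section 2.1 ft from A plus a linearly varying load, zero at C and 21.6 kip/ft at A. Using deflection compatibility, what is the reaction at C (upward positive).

R_C = 28.34 kip

Take the reaction at C as the redundant and release it; the primary structure is a cantilever fixed at A.
Primary-structure tip deflection at C by superposition:
  clockwise couple 110 at a = 2.1: M₀a(2L − a)/(2EI) = 2183/EI
  triangular load, peak 21.6 at the fixed end: w₀L⁴/(30EI) = 8752/EI
  δ_0 = 10935/EI
Flexibility coefficient — unit upward force at C: δ_{CC} = L³/(3EI) = 385.9/EI.
Compatibility at C: δ_0 − R_C·δ_{CC} = 0, so R_C = 10935/385.9 = 28.34 kip.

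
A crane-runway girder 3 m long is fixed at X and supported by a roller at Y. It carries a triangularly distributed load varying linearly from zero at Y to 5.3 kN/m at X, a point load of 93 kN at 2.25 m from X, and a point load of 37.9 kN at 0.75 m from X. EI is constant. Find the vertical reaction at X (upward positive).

R_X = 75.15 kN

Take the reaction at Y as the redundant and release it; the primary structure is a cantilever fixed at X.
Primary-structure tip deflection at Y by superposition:
  triangular load, peak 5.3 at the fixed end: w₀L⁴/(30EI) = 14.31/EI
  point load 93 at a = 2.25: Pa²(3L − a)/(6EI) = 529.7/EI
  point load 37.9 at a = 0.75: Pa²(3L − a)/(6EI) = 29.31/EI
  δ_0 = 573.3/EI
Flexibility coefficient — unit upward force at Y: δ_{YY} = L³/(3EI) = 9/EI.
Compatibility at Y: δ_0 − R_Y·δ_{YY} = 0, so R_Y = 573.3/9 = 63.7 kN.
Vertical equilibrium: R_X = ΣP − R_Y = 138.8 − 63.7 = 75.15 kN.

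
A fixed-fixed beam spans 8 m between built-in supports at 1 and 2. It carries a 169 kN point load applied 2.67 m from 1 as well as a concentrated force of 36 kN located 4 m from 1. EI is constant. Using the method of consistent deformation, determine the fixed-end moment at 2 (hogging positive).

Take the two fixed-end moments M_1, M_2 as redundants; the released structure is the simple span 12.
On the primary (simply-supported) span, the end slopes from the loading are:
  at 1: point load 169 at a = 2.67: Pab(L + b)/(6LEI) = 667.9/EI
  at 2: point load 169 at a = 2.67: Pab(L + a)/(6LEI) = 534.6/EI
  at 1: point load 36 at a = 4: Pab(L + b)/(6LEI) = 144/EI
  at 2: point load 36 at a = 4: Pab(L + a)/(6LEI) = 144/EI
  θ_10 = 811.9/EI,  θ_20 = 678.6/EI
Flexibility coefficients: a unit moment at one end gives L/(3EI) there and L/(6EI) at the far end, so f₁₁ = f₂₂ = 2.667/EI and f₁₂ = f₂₁ = 1.333/EI.
Compatibility — zero rotation at each built-in end:
  2.667 M_1 + 1.333 M_2 = 811.9
  1.333 M_1 + 2.667 M_2 = 678.6
Solving the pair gives M_1 = 236.3 kN·m and M_2 = 136.3 kN·m (hogging).

M_2 = 136.3 kN·m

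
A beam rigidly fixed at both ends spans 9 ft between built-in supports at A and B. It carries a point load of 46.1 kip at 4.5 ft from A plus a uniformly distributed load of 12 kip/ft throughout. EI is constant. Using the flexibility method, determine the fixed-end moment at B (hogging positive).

M_B = 132.9 kip·ft

Release both end moments; the primary structure is a simply-supported span AB with redundants M_A and M_B.
Simple-span end rotations at A and B under the given loads:
  at A: point load 46.1 at a = 4.5: Pab(L + b)/(6LEI) = 233.4/EI
  at B: point load 46.1 at a = 4.5: Pab(L + a)/(6LEI) = 233.4/EI
  at A: UDL 12: wL³/(24EI) = 364.5/EI
  at B: UDL 12: wL³/(24EI) = 364.5/EI
  θ_A0 = 597.9/EI,  θ_B0 = 597.9/EI
Flexibility coefficients: a unit moment at one end gives L/(3EI) there and L/(6EI) at the far end, so f₁₁ = f₂₂ = 3/EI and f₁₂ = f₂₁ = 1.5/EI.
Compatibility — zero rotation at each built-in end:
  3 M_A + 1.5 M_B = 597.9
  1.5 M_A + 3 M_B = 597.9
Solving the pair gives M_A = 132.9 kip·ft and M_B = 132.9 kip·ft (hogging).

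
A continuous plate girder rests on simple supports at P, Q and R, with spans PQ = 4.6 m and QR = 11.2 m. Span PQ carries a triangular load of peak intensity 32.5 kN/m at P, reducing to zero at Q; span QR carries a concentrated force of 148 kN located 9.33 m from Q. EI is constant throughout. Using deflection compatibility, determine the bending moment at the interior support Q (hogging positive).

M_Q = 107 kN·m

Insert a hinge at Q; M_Q is the redundant, and each span becomes simply supported.
End slopes at the hinge Q, treating each span as simply supported:
  span PQ: triangular load, peak 32.5: 7w₀L³/(360EI) = 61.51/EI
  span QR: point load 148 at a = 9.33: Pab(L + b)/(6LEI) = 502.2/EI
  relative rotation θ_0 = (61.51 + 502.2)/EI = 563.7/EI
A unit hogging moment at Q produces rotation L₁/(3EI) + L₂/(3EI) = 5.267/EI.
Slope continuity at Q: θ_0 = M_Q·5.267/EI, so M_Q = 563.7/5.267 = 107 kN·m (hogging).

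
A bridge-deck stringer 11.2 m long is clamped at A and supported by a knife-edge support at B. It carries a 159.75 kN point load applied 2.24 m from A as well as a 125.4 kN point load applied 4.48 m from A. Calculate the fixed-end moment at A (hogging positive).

M_A = 527.3 kN·m

Choose R_B as the redundant. The primary structure is the cantilever fixed at A.
Primary-structure tip deflection at B by superposition:
  point load 159.75 at a = 2.24: Pa²(3L − a)/(6EI) = 4189/EI
  point load 125.4 at a = 4.48: Pa²(3L − a)/(6EI) = 12215/EI
  δ_0 = 16405/EI
Tip deflection under a unit load at B: L³/(3EI) = 468.3/EI.
The prop prevents deflection at B: R_B = δ_0/δ_{BB} = 16405/468.3 = 35.03 kN.
Moment equilibrium about A: M_A = Σ(load moments about A) − R_B·L = 919.6 − 35.03×11.2 = 527.3 kN·m.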